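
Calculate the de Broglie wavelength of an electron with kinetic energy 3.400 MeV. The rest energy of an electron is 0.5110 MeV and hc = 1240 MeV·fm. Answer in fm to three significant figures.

Total energy E = KE + m₀c² = 3.400 + 0.5110 = 3.9110 MeV.
(pc)² = E² − (m₀c²)² = (3.9110)² − (0.5110)² = 15.03 MeV², so pc = 3.877 MeV.
λ = hc/(pc) = 1240 MeV·fm / 3.877 MeV = 320 fm.

λ = 320 fm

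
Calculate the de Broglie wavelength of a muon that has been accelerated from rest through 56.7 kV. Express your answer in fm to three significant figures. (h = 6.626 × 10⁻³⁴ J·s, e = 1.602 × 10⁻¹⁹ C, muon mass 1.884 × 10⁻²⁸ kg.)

λ = 358 fm

KE = eV = 1.602 × 10⁻¹⁹ × 5.670 × 10⁴ = 9.083 × 10⁻¹⁵ J.
p = √(2mKE) = √(2 × 1.884 × 10⁻²⁸ × 9.083 × 10⁻¹⁵) = 1.850 × 10⁻²¹ kg·m/s.
λ = h/p = 6.626 × 10⁻³⁴ / 1.850 × 10⁻²¹ = 3.58 × 10⁻¹³ m = 358 fm.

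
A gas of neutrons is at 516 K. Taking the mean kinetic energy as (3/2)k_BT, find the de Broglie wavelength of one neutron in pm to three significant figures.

λ = 111 pm

KE = (3/2)k_BT = 1.5 × 1.381 × 10⁻²³ × 516 = 1.069 × 10⁻²⁰ J.
p = √(2mKE) = √(2 × 1.675 × 10⁻²⁷ × 1.069 × 10⁻²⁰) = 5.984 × 10⁻²⁴ kg·m/s.
λ = h/p = 1.11 × 10⁻¹⁰ m = 111 pm.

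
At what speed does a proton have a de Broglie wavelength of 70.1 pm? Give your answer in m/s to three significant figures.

v = 5650 m/s

p = h/λ = 6.626 × 10⁻³⁴ / 7.010 × 10⁻¹¹ = 9.452 × 10⁻²⁴ kg·m/s.
v = p/m = 9.452 × 10⁻²⁴ / 1.673 × 10⁻²⁷ = 5.65 × 10³ m/s = 5650 m/s.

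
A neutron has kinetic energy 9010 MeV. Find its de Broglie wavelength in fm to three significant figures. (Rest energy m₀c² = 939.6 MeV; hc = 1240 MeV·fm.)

Total energy E = KE + m₀c² = 9010 + 939.6 = 9949.6 MeV.
(pc)² = E² − (m₀c²)² = (9949.6)² − (939.6)² = 9.811 × 10⁷ MeV², so pc = 9905 MeV.
λ = hc/(pc) = 1240 MeV·fm / 9905 MeV = 0.125 fm.

λ = 0.125 fm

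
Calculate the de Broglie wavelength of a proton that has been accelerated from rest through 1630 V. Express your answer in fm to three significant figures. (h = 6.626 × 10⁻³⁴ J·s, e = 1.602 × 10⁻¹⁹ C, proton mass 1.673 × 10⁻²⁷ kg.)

KE = eV = 1.602 × 10⁻¹⁹ × 1630 = 2.611 × 10⁻¹⁶ J.
p = √(2mKE) = √(2 × 1.673 × 10⁻²⁷ × 2.611 × 10⁻¹⁶) = 9.347 × 10⁻²² kg·m/s.
λ = h/p = 6.626 × 10⁻³⁴ / 9.347 × 10⁻²² = 7.09 × 10⁻¹³ m = 709 fm.

λ = 709 fm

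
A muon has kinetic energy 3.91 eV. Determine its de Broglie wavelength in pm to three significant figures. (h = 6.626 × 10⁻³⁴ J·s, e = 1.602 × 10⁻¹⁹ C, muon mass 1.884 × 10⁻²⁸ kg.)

λ = 43.1 pm

KE = 3.91 eV = 6.264 × 10⁻¹⁹ J.
p = √(2mKE) = √(2 × 1.884 × 10⁻²⁸ × 6.264 × 10⁻¹⁹) = 1.536 × 10⁻²³ kg·m/s.
λ = h/p = 6.626 × 10⁻³⁴ / 1.536 × 10⁻²³ = 4.31 × 10⁻¹¹ m = 43.1 pm.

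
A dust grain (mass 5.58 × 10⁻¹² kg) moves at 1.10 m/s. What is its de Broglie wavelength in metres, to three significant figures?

λ = 1.08 × 10⁻²² m

p = mv = 5.58 × 10⁻¹² × 1.10 = 6.138 × 10⁻¹² kg·m/s.
λ = h/p = 6.626 × 10⁻³⁴ / 6.138 × 10⁻¹² = 1.08 × 10⁻²² m.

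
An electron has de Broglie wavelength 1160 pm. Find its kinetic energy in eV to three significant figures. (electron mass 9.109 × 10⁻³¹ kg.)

p = h/λ = 6.626 × 10⁻³⁴ / 1.160 × 10⁻⁹ = 5.712 × 10⁻²⁵ kg·m/s.
KE = p²/(2m) = (5.712 × 10⁻²⁵)² / (2 × 9.109 × 10⁻³¹) = 1.791 × 10⁻¹⁹ J = 1.12 eV.

KE = 1.12 eV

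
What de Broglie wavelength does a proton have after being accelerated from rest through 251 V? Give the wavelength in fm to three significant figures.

KE = eV = 1.602 × 10⁻¹⁹ × 251.0 = 4.021 × 10⁻¹⁷ J.
p = √(2mKE) = √(2 × 1.673 × 10⁻²⁷ × 4.021 × 10⁻¹⁷) = 3.668 × 10⁻²² kg·m/s.
λ = h/p = 6.626 × 10⁻³⁴ / 3.668 × 10⁻²² = 1.81 × 10⁻¹² m = 1810 fm.

λ = 1810 fm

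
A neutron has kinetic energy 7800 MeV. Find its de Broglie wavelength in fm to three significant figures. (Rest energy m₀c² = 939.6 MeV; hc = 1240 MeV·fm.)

Total energy E = KE + m₀c² = 7800 + 939.6 = 8739.6 MeV.
(pc)² = E² − (m₀c²)² = (8739.6)² − (939.6)² = 7.550 × 10⁷ MeV², so pc = 8689 MeV.
λ = hc/(pc) = 1240 MeV·fm / 8689 MeV = 0.143 fm.

λ = 0.143 fm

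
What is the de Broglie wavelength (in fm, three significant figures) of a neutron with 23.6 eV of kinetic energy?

λ = 5890 fm

KE = 23.6 eV = 3.781 × 10⁻¹⁸ J.
p = √(2mKE) = √(2 × 1.675 × 10⁻²⁷ × 3.781 × 10⁻¹⁸) = 1.125 × 10⁻²² kg·m/s.
λ = h/p = 6.626 × 10⁻³⁴ / 1.125 × 10⁻²² = 5.89 × 10⁻¹² m = 5890 fm.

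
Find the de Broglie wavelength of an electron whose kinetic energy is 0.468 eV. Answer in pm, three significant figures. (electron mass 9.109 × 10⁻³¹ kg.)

λ = 1790 pm

KE = 0.468 eV = 7.497 × 10⁻²⁰ J.
p = √(2mKE) = √(2 × 9.109 × 10⁻³¹ × 7.497 × 10⁻²⁰) = 3.696 × 10⁻²⁵ kg·m/s.
λ = h/p = 6.626 × 10⁻³⁴ / 3.696 × 10⁻²⁵ = 1.79 × 10⁻⁹ m = 1790 pm.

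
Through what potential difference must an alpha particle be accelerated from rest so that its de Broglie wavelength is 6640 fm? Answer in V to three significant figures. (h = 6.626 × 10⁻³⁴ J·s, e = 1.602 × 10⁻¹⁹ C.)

V = 2.34 V

p = h/λ = 6.626 × 10⁻³⁴ / 6.640 × 10⁻¹² = 9.979 × 10⁻²³ kg·m/s.
KE = p²/(2m) = 7.493 × 10⁻¹⁹ J.
V = KE/2e = 7.493 × 10⁻¹⁹ / (2 × 1.602 × 10⁻¹⁹) = 2.34 V.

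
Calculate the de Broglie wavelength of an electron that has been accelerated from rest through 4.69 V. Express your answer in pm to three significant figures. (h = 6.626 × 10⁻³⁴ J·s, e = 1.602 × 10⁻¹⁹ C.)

λ = 566 pm

KE = eV = 1.602 × 10⁻¹⁹ × 4.690 = 7.513 × 10⁻¹⁹ J.
p = √(2mKE) = √(2 × 9.109 × 10⁻³¹ × 7.513 × 10⁻¹⁹) = 1.170 × 10⁻²⁴ kg·m/s.
λ = h/p = 6.626 × 10⁻³⁴ / 1.170 × 10⁻²⁴ = 5.66 × 10⁻¹⁰ m = 566 pm.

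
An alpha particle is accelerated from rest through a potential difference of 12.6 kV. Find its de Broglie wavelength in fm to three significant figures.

KE = 2eV = 2 × 1.602 × 10⁻¹⁹ × 1.260 × 10⁴ = 4.037 × 10⁻¹⁵ J.
p = √(2mKE) = √(2 × 6.645 × 10⁻²⁷ × 4.037 × 10⁻¹⁵) = 7.325 × 10⁻²¹ kg·m/s.
λ = h/p = 6.626 × 10⁻³⁴ / 7.325 × 10⁻²¹ = 9.05 × 10⁻¹⁴ m = 90.5 fm.

λ = 90.5 fm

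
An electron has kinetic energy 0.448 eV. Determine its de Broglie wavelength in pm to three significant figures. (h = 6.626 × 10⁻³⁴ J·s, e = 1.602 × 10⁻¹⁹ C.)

λ = 1830 pm

KE = 0.448 eV = 7.177 × 10⁻²⁰ J.
p = √(2mKE) = √(2 × 9.109 × 10⁻³¹ × 7.177 × 10⁻²⁰) = 3.616 × 10⁻²⁵ kg·m/s.
λ = h/p = 6.626 × 10⁻³⁴ / 3.616 × 10⁻²⁵ = 1.83 × 10⁻⁹ m = 1830 pm.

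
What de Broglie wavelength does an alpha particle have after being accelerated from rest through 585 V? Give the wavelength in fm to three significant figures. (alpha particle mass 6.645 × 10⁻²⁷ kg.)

KE = 2eV = 2 × 1.602 × 10⁻¹⁹ × 585.0 = 1.874 × 10⁻¹⁶ J.
p = √(2mKE) = √(2 × 6.645 × 10⁻²⁷ × 1.874 × 10⁻¹⁶) = 1.578 × 10⁻²¹ kg·m/s.
λ = h/p = 6.626 × 10⁻³⁴ / 1.578 × 10⁻²¹ = 4.20 × 10⁻¹³ m = 420 fm.

λ = 420 fm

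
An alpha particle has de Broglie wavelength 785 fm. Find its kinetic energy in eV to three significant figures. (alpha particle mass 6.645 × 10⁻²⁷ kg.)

p = h/λ = 6.626 × 10⁻³⁴ / 7.850 × 10⁻¹³ = 8.441 × 10⁻²² kg·m/s.
KE = p²/(2m) = (8.441 × 10⁻²²)² / (2 × 6.645 × 10⁻²⁷) = 5.361 × 10⁻¹⁷ J = 335 eV.

KE = 335 eV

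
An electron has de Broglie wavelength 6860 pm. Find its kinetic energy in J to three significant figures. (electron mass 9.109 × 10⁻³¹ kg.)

p = h/λ = 6.626 × 10⁻³⁴ / 6.860 × 10⁻⁹ = 9.659 × 10⁻²⁶ kg·m/s.
KE = p²/(2m) = (9.659 × 10⁻²⁶)² / (2 × 9.109 × 10⁻³¹) = 5.121 × 10⁻²¹ J = 5.12 × 10⁻²¹ J.

KE = 5.12 × 10⁻²¹ J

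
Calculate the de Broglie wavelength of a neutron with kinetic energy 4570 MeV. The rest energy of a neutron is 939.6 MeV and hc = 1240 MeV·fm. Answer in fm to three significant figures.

Total energy E = KE + m₀c² = 4570 + 939.6 = 5509.6 MeV.
(pc)² = E² − (m₀c²)² = (5509.6)² − (939.6)² = 2.947 × 10⁷ MeV², so pc = 5429 MeV.
λ = hc/(pc) = 1240 MeV·fm / 5429 MeV = 0.228 fm.

λ = 0.228 fm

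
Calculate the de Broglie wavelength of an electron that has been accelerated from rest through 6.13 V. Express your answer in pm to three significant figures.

λ = 495 pm

KE = eV = 1.602 × 10⁻¹⁹ × 6.130 = 9.820 × 10⁻¹⁹ J.
p = √(2mKE) = √(2 × 9.109 × 10⁻³¹ × 9.820 × 10⁻¹⁹) = 1.338 × 10⁻²⁴ kg·m/s.
λ = h/p = 6.626 × 10⁻³⁴ / 1.338 × 10⁻²⁴ = 4.95 × 10⁻¹⁰ m = 495 pm.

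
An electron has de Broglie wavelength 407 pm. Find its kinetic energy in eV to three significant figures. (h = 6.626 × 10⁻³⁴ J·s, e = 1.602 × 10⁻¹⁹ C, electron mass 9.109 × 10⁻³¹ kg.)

p = h/λ = 6.626 × 10⁻³⁴ / 4.070 × 10⁻¹⁰ = 1.628 × 10⁻²⁴ kg·m/s.
KE = p²/(2m) = (1.628 × 10⁻²⁴)² / (2 × 9.109 × 10⁻³¹) = 1.455 × 10⁻¹⁸ J = 9.08 eV.

KE = 9.08 eV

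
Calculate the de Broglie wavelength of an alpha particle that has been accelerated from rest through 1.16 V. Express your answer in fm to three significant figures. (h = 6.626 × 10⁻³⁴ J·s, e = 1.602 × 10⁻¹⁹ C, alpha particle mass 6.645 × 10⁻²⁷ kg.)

KE = 2eV = 2 × 1.602 × 10⁻¹⁹ × 1.160 = 3.717 × 10⁻¹⁹ J.
p = √(2mKE) = √(2 × 6.645 × 10⁻²⁷ × 3.717 × 10⁻¹⁹) = 7.028 × 10⁻²³ kg·m/s.
λ = h/p = 6.626 × 10⁻³⁴ / 7.028 × 10⁻²³ = 9.43 × 10⁻¹² m = 9430 fm.

λ = 9430 fm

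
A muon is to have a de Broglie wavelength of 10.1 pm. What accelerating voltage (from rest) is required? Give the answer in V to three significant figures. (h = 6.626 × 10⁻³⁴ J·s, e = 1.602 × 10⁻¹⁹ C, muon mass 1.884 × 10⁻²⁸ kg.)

p = h/λ = 6.626 × 10⁻³⁴ / 1.010 × 10⁻¹¹ = 6.560 × 10⁻²³ kg·m/s.
KE = p²/(2m) = 1.142 × 10⁻¹⁷ J.
V = KE/e = 1.142 × 10⁻¹⁷ / (1.602 × 10⁻¹⁹) = 71.3 V.

V = 71.3 V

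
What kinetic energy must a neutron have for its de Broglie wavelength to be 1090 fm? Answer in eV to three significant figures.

p = h/λ = 6.626 × 10⁻³⁴ / 1.090 × 10⁻¹² = 6.079 × 10⁻²² kg·m/s.
KE = p²/(2m) = (6.079 × 10⁻²²)² / (2 × 1.675 × 10⁻²⁷) = 1.103 × 10⁻¹⁶ J = 689 eV.

KE = 689 eV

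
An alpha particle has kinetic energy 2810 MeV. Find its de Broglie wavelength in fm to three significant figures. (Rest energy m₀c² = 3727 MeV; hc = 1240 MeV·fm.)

λ = 0.231 fm

Total energy E = KE + m₀c² = 2810 + 3727 = 6537 MeV.
(pc)² = E² − (m₀c²)² = (6537)² − (3727)² = 2.884 × 10⁷ MeV², so pc = 5370 MeV.
λ = hc/(pc) = 1240 MeV·fm / 5370 MeV = 0.231 fm.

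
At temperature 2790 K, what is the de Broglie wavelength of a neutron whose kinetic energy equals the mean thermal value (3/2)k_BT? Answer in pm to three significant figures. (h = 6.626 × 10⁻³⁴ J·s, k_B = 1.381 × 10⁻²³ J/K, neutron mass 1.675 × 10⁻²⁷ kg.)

KE = (3/2)k_BT = 1.5 × 1.381 × 10⁻²³ × 2790 = 5.779 × 10⁻²⁰ J.
p = √(2mKE) = √(2 × 1.675 × 10⁻²⁷ × 5.779 × 10⁻²⁰) = 1.391 × 10⁻²³ kg·m/s.
λ = h/p = 4.76 × 10⁻¹¹ m = 47.6 pm.

λ = 47.6 pm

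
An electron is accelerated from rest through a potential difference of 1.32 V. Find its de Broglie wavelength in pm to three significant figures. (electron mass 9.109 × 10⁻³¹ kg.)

λ = 1070 pm

KE = eV = 1.602 × 10⁻¹⁹ × 1.320 = 2.115 × 10⁻¹⁹ J.
p = √(2mKE) = √(2 × 9.109 × 10⁻³¹ × 2.115 × 10⁻¹⁹) = 6.207 × 10⁻²⁵ kg·m/s.
λ = h/p = 6.626 × 10⁻³⁴ / 6.207 × 10⁻²⁵ = 1.07 × 10⁻⁹ m = 1070 pm.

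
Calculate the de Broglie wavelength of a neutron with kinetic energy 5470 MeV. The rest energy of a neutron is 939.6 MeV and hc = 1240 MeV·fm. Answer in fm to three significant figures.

λ = 0.196 fm

Total energy E = KE + m₀c² = 5470 + 939.6 = 6409.6 MeV.
(pc)² = E² − (m₀c²)² = (6409.6)² − (939.6)² = 4.020 × 10⁷ MeV², so pc = 6340 MeV.
λ = hc/(pc) = 1240 MeV·fm / 6340 MeV = 0.196 fm.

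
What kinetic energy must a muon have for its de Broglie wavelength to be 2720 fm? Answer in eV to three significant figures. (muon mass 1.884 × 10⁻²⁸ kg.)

p = h/λ = 6.626 × 10⁻³⁴ / 2.720 × 10⁻¹² = 2.436 × 10⁻²² kg·m/s.
KE = p²/(2m) = (2.436 × 10⁻²²)² / (2 × 1.884 × 10⁻²⁸) = 1.575 × 10⁻¹⁶ J = 983 eV.

KE = 983 eV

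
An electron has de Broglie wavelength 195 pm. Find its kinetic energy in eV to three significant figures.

KE = 39.6 eV

p = h/λ = 6.626 × 10⁻³⁴ / 1.950 × 10⁻¹⁰ = 3.398 × 10⁻²⁴ kg·m/s.
KE = p²/(2m) = (3.398 × 10⁻²⁴)² / (2 × 9.109 × 10⁻³¹) = 6.338 × 10⁻¹⁸ J = 39.6 eV.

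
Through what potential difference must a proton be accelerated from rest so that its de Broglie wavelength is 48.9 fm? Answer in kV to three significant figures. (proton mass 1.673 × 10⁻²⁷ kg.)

p = h/λ = 6.626 × 10⁻³⁴ / 4.890 × 10⁻¹⁴ = 1.355 × 10⁻²⁰ kg·m/s.
KE = p²/(2m) = 5.487 × 10⁻¹⁴ J.
V = KE/e = 5.487 × 10⁻¹⁴ / (1.602 × 10⁻¹⁹) = 343 kV.

V = 343 kV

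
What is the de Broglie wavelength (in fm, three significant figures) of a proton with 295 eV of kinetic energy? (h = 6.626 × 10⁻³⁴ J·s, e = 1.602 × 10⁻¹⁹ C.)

λ = 1670 fm

KE = 295 eV = 4.726 × 10⁻¹⁷ J.
p = √(2mKE) = √(2 × 1.673 × 10⁻²⁷ × 4.726 × 10⁻¹⁷) = 3.977 × 10⁻²² kg·m/s.
λ = h/p = 6.626 × 10⁻³⁴ / 3.977 × 10⁻²² = 1.67 × 10⁻¹² m = 1670 fm.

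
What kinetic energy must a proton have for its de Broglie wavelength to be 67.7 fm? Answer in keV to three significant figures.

KE = 179 keV

p = h/λ = 6.626 × 10⁻³⁴ / 6.770 × 10⁻¹⁴ = 9.787 × 10⁻²¹ kg·m/s.
KE = p²/(2m) = (9.787 × 10⁻²¹)² / (2 × 1.673 × 10⁻²⁷) = 2.863 × 10⁻¹⁴ J = 179 keV.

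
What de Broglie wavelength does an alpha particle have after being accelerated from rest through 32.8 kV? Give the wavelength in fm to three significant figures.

λ = 56.1 fm

KE = 2eV = 2 × 1.602 × 10⁻¹⁹ × 3.280 × 10⁴ = 1.051 × 10⁻¹⁴ J.
p = √(2mKE) = √(2 × 6.645 × 10⁻²⁷ × 1.051 × 10⁻¹⁴) = 1.182 × 10⁻²⁰ kg·m/s.
λ = h/p = 6.626 × 10⁻³⁴ / 1.182 × 10⁻²⁰ = 5.61 × 10⁻¹⁴ m = 56.1 fm.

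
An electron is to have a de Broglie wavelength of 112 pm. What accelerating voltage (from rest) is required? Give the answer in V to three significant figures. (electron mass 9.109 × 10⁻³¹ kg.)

V = 120 V

p = h/λ = 6.626 × 10⁻³⁴ / 1.120 × 10⁻¹⁰ = 5.916 × 10⁻²⁴ kg·m/s.
KE = p²/(2m) = 1.921 × 10⁻¹⁷ J.
V = KE/e = 1.921 × 10⁻¹⁷ / (1.602 × 10⁻¹⁹) = 120 V.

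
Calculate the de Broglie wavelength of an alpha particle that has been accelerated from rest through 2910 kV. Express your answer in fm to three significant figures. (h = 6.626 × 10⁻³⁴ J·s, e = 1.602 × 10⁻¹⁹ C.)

λ = 5.95 fm

KE = 2eV = 2 × 1.602 × 10⁻¹⁹ × 2.910 × 10⁶ = 9.324 × 10⁻¹³ J.
p = √(2mKE) = √(2 × 6.645 × 10⁻²⁷ × 9.324 × 10⁻¹³) = 1.113 × 10⁻¹⁹ kg·m/s.
λ = h/p = 6.626 × 10⁻³⁴ / 1.113 × 10⁻¹⁹ = 5.95 × 10⁻¹⁵ m = 5.95 fm.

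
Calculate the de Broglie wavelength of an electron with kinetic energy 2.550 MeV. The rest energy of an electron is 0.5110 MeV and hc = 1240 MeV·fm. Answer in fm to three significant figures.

Total energy E = KE + m₀c² = 2.550 + 0.5110 = 3.0610 MeV.
(pc)² = E² − (m₀c²)² = (3.0610)² − (0.5110)² = 9.109 MeV², so pc = 3.018 MeV.
λ = hc/(pc) = 1240 MeV·fm / 3.018 MeV = 411 fm.

λ = 411 fm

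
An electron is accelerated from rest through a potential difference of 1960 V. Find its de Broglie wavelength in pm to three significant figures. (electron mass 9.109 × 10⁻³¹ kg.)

KE = eV = 1.602 × 10⁻¹⁹ × 1960 = 3.140 × 10⁻¹⁶ J.
p = √(2mKE) = √(2 × 9.109 × 10⁻³¹ × 3.140 × 10⁻¹⁶) = 2.392 × 10⁻²³ kg·m/s.
λ = h/p = 6.626 × 10⁻³⁴ / 2.392 × 10⁻²³ = 2.77 × 10⁻¹¹ m = 27.7 pm.

λ = 27.7 pm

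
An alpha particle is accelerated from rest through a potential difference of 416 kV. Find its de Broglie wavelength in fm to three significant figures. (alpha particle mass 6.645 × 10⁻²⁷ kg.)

λ = 15.7 fm

KE = 2eV = 2 × 1.602 × 10⁻¹⁹ × 4.160 × 10⁵ = 1.333 × 10⁻¹³ J.
p = √(2mKE) = √(2 × 6.645 × 10⁻²⁷ × 1.333 × 10⁻¹³) = 4.209 × 10⁻²⁰ kg·m/s.
λ = h/p = 6.626 × 10⁻³⁴ / 4.209 × 10⁻²⁰ = 1.57 × 10⁻¹⁴ m = 15.7 fm.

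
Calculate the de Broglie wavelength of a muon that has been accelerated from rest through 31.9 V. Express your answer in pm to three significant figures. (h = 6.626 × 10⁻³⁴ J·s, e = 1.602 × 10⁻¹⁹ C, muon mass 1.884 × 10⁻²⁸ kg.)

λ = 15.1 pm

KE = eV = 1.602 × 10⁻¹⁹ × 31.90 = 5.110 × 10⁻¹⁸ J.
p = √(2mKE) = √(2 × 1.884 × 10⁻²⁸ × 5.110 × 10⁻¹⁸) = 4.388 × 10⁻²³ kg·m/s.
λ = h/p = 6.626 × 10⁻³⁴ / 4.388 × 10⁻²³ = 1.51 × 10⁻¹¹ m = 15.1 pm.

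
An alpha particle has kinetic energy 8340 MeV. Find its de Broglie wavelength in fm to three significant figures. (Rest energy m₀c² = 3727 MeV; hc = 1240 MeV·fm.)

λ = 0.108 fm

Total energy E = KE + m₀c² = 8340 + 3727 = 12067 MeV.
(pc)² = E² − (m₀c²)² = (12067)² − (3727)² = 1.317 × 10⁸ MeV², so pc = 1.148 × 10⁴ MeV.
λ = hc/(pc) = 1240 MeV·fm / 1.148 × 10⁴ MeV = 0.108 fm.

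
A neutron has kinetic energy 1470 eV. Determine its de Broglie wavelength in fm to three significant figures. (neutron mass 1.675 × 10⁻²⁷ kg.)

λ = 746 fm

KE = 1470 eV = 2.355 × 10⁻¹⁶ J.
p = √(2mKE) = √(2 × 1.675 × 10⁻²⁷ × 2.355 × 10⁻¹⁶) = 8.882 × 10⁻²² kg·m/s.
λ = h/p = 6.626 × 10⁻³⁴ / 8.882 × 10⁻²² = 7.46 × 10⁻¹³ m = 746 fm.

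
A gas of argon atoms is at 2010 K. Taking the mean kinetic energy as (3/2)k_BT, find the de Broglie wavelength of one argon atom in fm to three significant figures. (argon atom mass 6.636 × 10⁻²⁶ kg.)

λ = 8910 fm

KE = (3/2)k_BT = 1.5 × 1.381 × 10⁻²³ × 2010 = 4.164 × 10⁻²⁰ J.
p = √(2mKE) = √(2 × 6.636 × 10⁻²⁶ × 4.164 × 10⁻²⁰) = 7.434 × 10⁻²³ kg·m/s.
λ = h/p = 8.91 × 10⁻¹² m = 8910 fm.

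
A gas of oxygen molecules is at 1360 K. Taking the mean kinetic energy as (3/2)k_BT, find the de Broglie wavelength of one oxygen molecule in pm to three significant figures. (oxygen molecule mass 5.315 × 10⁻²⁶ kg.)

λ = 12.1 pm

KE = (3/2)k_BT = 1.5 × 1.381 × 10⁻²³ × 1360 = 2.817 × 10⁻²⁰ J.
p = √(2mKE) = √(2 × 5.315 × 10⁻²⁶ × 2.817 × 10⁻²⁰) = 5.472 × 10⁻²³ kg·m/s.
λ = h/p = 1.21 × 10⁻¹¹ m = 12.1 pm.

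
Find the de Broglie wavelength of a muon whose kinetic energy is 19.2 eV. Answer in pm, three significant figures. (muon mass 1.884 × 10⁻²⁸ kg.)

λ = 19.5 pm

KE = 19.2 eV = 3.076 × 10⁻¹⁸ J.
p = √(2mKE) = √(2 × 1.884 × 10⁻²⁸ × 3.076 × 10⁻¹⁸) = 3.404 × 10⁻²³ kg·m/s.
λ = h/p = 6.626 × 10⁻³⁴ / 3.404 × 10⁻²³ = 1.95 × 10⁻¹¹ m = 19.5 pm.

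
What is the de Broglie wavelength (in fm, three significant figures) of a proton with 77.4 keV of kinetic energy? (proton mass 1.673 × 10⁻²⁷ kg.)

λ = 103 fm

KE = 77.4 keV = 1.240 × 10⁻¹⁴ J.
p = √(2mKE) = √(2 × 1.673 × 10⁻²⁷ × 1.240 × 10⁻¹⁴) = 6.441 × 10⁻²¹ kg·m/s.
λ = h/p = 6.626 × 10⁻³⁴ / 6.441 × 10⁻²¹ = 1.03 × 10⁻¹³ m = 103 fm.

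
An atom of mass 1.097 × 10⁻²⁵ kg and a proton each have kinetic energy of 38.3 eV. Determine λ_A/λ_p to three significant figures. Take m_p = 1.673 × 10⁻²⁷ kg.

λ_A/λ_p = 0.123

At fixed KE, p = √(2mKE) so λ = h/p ∝ 1/√m.
λ_A/λ_p = √(m_p/m_A) = √(1.673 × 10⁻²⁷/1.097 × 10⁻²⁵) = √(0.01525) = 0.123.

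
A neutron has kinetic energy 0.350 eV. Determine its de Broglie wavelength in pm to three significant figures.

KE = 0.350 eV = 5.607 × 10⁻²⁰ J.
p = √(2mKE) = √(2 × 1.675 × 10⁻²⁷ × 5.607 × 10⁻²⁰) = 1.371 × 10⁻²³ kg·m/s.
λ = h/p = 6.626 × 10⁻³⁴ / 1.371 × 10⁻²³ = 4.83 × 10⁻¹¹ m = 48.3 pm.

λ = 48.3 pm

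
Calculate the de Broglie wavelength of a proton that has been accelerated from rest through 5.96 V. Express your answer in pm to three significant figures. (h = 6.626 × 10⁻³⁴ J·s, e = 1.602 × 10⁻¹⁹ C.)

λ = 11.7 pm

KE = eV = 1.602 × 10⁻¹⁹ × 5.960 = 9.548 × 10⁻¹⁹ J.
p = √(2mKE) = √(2 × 1.673 × 10⁻²⁷ × 9.548 × 10⁻¹⁹) = 5.652 × 10⁻²³ kg·m/s.
λ = h/p = 6.626 × 10⁻³⁴ / 5.652 × 10⁻²³ = 1.17 × 10⁻¹¹ m = 11.7 pm.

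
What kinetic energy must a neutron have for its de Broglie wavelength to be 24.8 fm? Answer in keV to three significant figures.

KE = 1330 keV

p = h/λ = 6.626 × 10⁻³⁴ / 2.480 × 10⁻¹⁴ = 2.672 × 10⁻²⁰ kg·m/s.
KE = p²/(2m) = (2.672 × 10⁻²⁰)² / (2 × 1.675 × 10⁻²⁷) = 2.131 × 10⁻¹³ J = 1330 keV.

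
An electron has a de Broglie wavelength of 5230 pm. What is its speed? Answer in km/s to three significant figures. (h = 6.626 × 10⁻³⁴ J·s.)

p = h/λ = 6.626 × 10⁻³⁴ / 5.230 × 10⁻⁹ = 1.267 × 10⁻²⁵ kg·m/s.
v = p/m = 1.267 × 10⁻²⁵ / 9.109 × 10⁻³¹ = 1.39 × 10⁵ m/s = 139 km/s.

v = 139 km/s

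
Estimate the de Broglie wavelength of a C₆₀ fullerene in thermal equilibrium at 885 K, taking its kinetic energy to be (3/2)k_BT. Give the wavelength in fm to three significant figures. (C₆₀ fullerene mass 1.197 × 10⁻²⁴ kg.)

λ = 3160 fm

KE = (3/2)k_BT = 1.5 × 1.381 × 10⁻²³ × 885 = 1.833 × 10⁻²⁰ J.
p = √(2mKE) = √(2 × 1.197 × 10⁻²⁴ × 1.833 × 10⁻²⁰) = 2.095 × 10⁻²² kg·m/s.
λ = h/p = 3.16 × 10⁻¹² m = 3160 fm.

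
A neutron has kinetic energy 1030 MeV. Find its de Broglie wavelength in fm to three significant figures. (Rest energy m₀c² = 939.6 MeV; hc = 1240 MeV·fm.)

λ = 0.716 fm

Total energy E = KE + m₀c² = 1030 + 939.6 = 1969.6 MeV.
(pc)² = E² − (m₀c²)² = (1969.6)² − (939.6)² = 2.996 × 10⁶ MeV², so pc = 1731 MeV.
λ = hc/(pc) = 1240 MeV·fm / 1731 MeV = 0.716 fm.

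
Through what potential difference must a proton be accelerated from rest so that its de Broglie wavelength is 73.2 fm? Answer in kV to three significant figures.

V = 153 kV

p = h/λ = 6.626 × 10⁻³⁴ / 7.320 × 10⁻¹⁴ = 9.052 × 10⁻²¹ kg·m/s.
KE = p²/(2m) = 2.449 × 10⁻¹⁴ J.
V = KE/e = 2.449 × 10⁻¹⁴ / (1.602 × 10⁻¹⁹) = 153 kV.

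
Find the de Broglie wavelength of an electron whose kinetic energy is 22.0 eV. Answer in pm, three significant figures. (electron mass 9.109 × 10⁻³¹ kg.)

λ = 261 pm

KE = 22.0 eV = 3.524 × 10⁻¹⁸ J.
p = √(2mKE) = √(2 × 9.109 × 10⁻³¹ × 3.524 × 10⁻¹⁸) = 2.534 × 10⁻²⁴ kg·m/s.
λ = h/p = 6.626 × 10⁻³⁴ / 2.534 × 10⁻²⁴ = 2.61 × 10⁻¹⁰ m = 261 pm.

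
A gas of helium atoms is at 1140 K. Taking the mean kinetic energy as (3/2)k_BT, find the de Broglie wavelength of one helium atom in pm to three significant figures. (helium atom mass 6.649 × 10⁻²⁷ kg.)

KE = (3/2)k_BT = 1.5 × 1.381 × 10⁻²³ × 1140 = 2.362 × 10⁻²⁰ J.
p = √(2mKE) = √(2 × 6.649 × 10⁻²⁷ × 2.362 × 10⁻²⁰) = 1.772 × 10⁻²³ kg·m/s.
λ = h/p = 3.74 × 10⁻¹¹ m = 37.4 pm.

λ = 37.4 pm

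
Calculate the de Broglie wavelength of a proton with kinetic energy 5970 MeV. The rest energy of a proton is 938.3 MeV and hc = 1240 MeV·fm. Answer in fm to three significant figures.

λ = 0.181 fm

Total energy E = KE + m₀c² = 5970 + 938.3 = 6908.3 MeV.
(pc)² = E² − (m₀c²)² = (6908.3)² − (938.3)² = 4.684 × 10⁷ MeV², so pc = 6844 MeV.
λ = hc/(pc) = 1240 MeV·fm / 6844 MeV = 0.181 fm.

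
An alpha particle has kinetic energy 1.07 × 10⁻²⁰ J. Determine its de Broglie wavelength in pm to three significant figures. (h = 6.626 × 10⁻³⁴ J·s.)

λ = 55.6 pm

p = √(2mKE) = √(2 × 6.645 × 10⁻²⁷ × 1.070 × 10⁻²⁰) = 1.192 × 10⁻²³ kg·m/s.
λ = h/p = 6.626 × 10⁻³⁴ / 1.192 × 10⁻²³ = 5.56 × 10⁻¹¹ m = 55.6 pm.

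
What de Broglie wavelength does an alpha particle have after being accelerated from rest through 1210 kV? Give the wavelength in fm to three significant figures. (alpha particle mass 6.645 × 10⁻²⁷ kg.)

KE = 2eV = 2 × 1.602 × 10⁻¹⁹ × 1.210 × 10⁶ = 3.877 × 10⁻¹³ J.
p = √(2mKE) = √(2 × 6.645 × 10⁻²⁷ × 3.877 × 10⁻¹³) = 7.178 × 10⁻²⁰ kg·m/s.
λ = h/p = 6.626 × 10⁻³⁴ / 7.178 × 10⁻²⁰ = 9.23 × 10⁻¹⁵ m = 9.23 fm.

λ = 9.23 fm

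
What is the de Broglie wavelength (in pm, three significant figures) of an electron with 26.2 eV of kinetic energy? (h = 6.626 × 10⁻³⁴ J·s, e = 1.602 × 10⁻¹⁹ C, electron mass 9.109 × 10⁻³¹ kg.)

KE = 26.2 eV = 4.197 × 10⁻¹⁸ J.
p = √(2mKE) = √(2 × 9.109 × 10⁻³¹ × 4.197 × 10⁻¹⁸) = 2.765 × 10⁻²⁴ kg·m/s.
λ = h/p = 6.626 × 10⁻³⁴ / 2.765 × 10⁻²⁴ = 2.40 × 10⁻¹⁰ m = 240 pm.

λ = 240 pm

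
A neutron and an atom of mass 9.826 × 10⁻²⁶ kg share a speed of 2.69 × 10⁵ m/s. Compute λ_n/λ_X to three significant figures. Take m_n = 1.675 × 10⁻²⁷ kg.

At fixed v, p = mv so λ = h/(mv) ∝ 1/m.
λ_n/λ_X = m_X/m_n = 9.826 × 10⁻²⁶/1.675 × 10⁻²⁷ = 58.7.

λ_n/λ_X = 58.7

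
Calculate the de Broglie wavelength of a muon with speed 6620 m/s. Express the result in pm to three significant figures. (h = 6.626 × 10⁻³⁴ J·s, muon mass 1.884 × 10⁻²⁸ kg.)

λ = 531 pm

p = mv = 1.884 × 10⁻²⁸ × 6620 = 1.247 × 10⁻²⁴ kg·m/s.
λ = h/p = 6.626 × 10⁻³⁴ / 1.247 × 10⁻²⁴ = 5.31 × 10⁻¹⁰ m = 531 pm.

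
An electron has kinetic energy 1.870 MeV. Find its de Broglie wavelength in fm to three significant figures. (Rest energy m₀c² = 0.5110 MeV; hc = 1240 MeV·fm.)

Total energy E = KE + m₀c² = 1.870 + 0.5110 = 2.3810 MeV.
(pc)² = E² − (m₀c²)² = (2.3810)² − (0.5110)² = 5.408 MeV², so pc = 2.326 MeV.
λ = hc/(pc) = 1240 MeV·fm / 2.326 MeV = 533 fm.

λ = 533 fm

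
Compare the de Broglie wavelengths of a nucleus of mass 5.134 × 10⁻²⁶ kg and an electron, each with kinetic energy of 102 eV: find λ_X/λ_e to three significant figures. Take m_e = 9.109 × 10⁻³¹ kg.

λ_X/λ_e = 4.21 × 10⁻³

At fixed KE, p = √(2mKE) so λ = h/p ∝ 1/√m.
λ_X/λ_e = √(m_e/m_X) = √(9.109 × 10⁻³¹/5.134 × 10⁻²⁶) = √(1.774 × 10⁻⁵) = 4.21 × 10⁻³.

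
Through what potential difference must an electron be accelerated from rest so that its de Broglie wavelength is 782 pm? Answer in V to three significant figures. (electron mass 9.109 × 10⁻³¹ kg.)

V = 2.46 V

p = h/λ = 6.626 × 10⁻³⁴ / 7.820 × 10⁻¹⁰ = 8.473 × 10⁻²⁵ kg·m/s.
KE = p²/(2m) = 3.941 × 10⁻¹⁹ J.
V = KE/e = 3.941 × 10⁻¹⁹ / (1.602 × 10⁻¹⁹) = 2.46 V.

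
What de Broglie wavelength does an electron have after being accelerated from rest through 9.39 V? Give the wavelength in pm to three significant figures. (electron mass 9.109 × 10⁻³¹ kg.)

λ = 400 pm

KE = eV = 1.602 × 10⁻¹⁹ × 9.390 = 1.504 × 10⁻¹⁸ J.
p = √(2mKE) = √(2 × 9.109 × 10⁻³¹ × 1.504 × 10⁻¹⁸) = 1.655 × 10⁻²⁴ kg·m/s.
λ = h/p = 6.626 × 10⁻³⁴ / 1.655 × 10⁻²⁴ = 4.00 × 10⁻¹⁰ m = 400 pm.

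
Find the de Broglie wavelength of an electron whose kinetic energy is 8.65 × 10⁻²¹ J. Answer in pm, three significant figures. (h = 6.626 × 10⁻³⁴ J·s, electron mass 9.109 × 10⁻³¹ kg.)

λ = 5280 pm

p = √(2mKE) = √(2 × 9.109 × 10⁻³¹ × 8.650 × 10⁻²¹) = 1.255 × 10⁻²⁵ kg·m/s.
λ = h/p = 6.626 × 10⁻³⁴ / 1.255 × 10⁻²⁵ = 5.28 × 10⁻⁹ m = 5280 pm.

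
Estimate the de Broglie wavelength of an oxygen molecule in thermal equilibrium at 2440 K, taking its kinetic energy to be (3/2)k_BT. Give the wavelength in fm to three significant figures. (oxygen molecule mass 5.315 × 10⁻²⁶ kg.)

KE = (3/2)k_BT = 1.5 × 1.381 × 10⁻²³ × 2440 = 5.054 × 10⁻²⁰ J.
p = √(2mKE) = √(2 × 5.315 × 10⁻²⁶ × 5.054 × 10⁻²⁰) = 7.330 × 10⁻²³ kg·m/s.
λ = h/p = 9.04 × 10⁻¹² m = 9040 fm.

λ = 9040 fm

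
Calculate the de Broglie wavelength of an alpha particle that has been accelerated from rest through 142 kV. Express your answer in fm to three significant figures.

λ = 26.9 fm

KE = 2eV = 2 × 1.602 × 10⁻¹⁹ × 1.420 × 10⁵ = 4.550 × 10⁻¹⁴ J.
p = √(2mKE) = √(2 × 6.645 × 10⁻²⁷ × 4.550 × 10⁻¹⁴) = 2.459 × 10⁻²⁰ kg·m/s.
λ = h/p = 6.626 × 10⁻³⁴ / 2.459 × 10⁻²⁰ = 2.69 × 10⁻¹⁴ m = 26.9 fm.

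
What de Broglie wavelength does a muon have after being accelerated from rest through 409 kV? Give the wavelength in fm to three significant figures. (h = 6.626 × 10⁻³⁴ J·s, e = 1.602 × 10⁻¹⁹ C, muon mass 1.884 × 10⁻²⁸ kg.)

λ = 133 fm

KE = eV = 1.602 × 10⁻¹⁹ × 4.090 × 10⁵ = 6.552 × 10⁻¹⁴ J.
p = √(2mKE) = √(2 × 1.884 × 10⁻²⁸ × 6.552 × 10⁻¹⁴) = 4.969 × 10⁻²¹ kg·m/s.
λ = h/p = 6.626 × 10⁻³⁴ / 4.969 × 10⁻²¹ = 1.33 × 10⁻¹³ m = 133 fm.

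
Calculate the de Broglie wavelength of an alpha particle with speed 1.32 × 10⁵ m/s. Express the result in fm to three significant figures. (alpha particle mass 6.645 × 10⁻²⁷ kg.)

p = mv = 6.645 × 10⁻²⁷ × 1.32 × 10⁵ = 8.771 × 10⁻²² kg·m/s.
λ = h/p = 6.626 × 10⁻³⁴ / 8.771 × 10⁻²² = 7.55 × 10⁻¹³ m = 755 fm.

λ = 755 fm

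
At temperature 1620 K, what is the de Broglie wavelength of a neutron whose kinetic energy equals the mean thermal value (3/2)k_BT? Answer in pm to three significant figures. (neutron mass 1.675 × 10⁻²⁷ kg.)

KE = (3/2)k_BT = 1.5 × 1.381 × 10⁻²³ × 1620 = 3.356 × 10⁻²⁰ J.
p = √(2mKE) = √(2 × 1.675 × 10⁻²⁷ × 3.356 × 10⁻²⁰) = 1.060 × 10⁻²³ kg·m/s.
λ = h/p = 6.25 × 10⁻¹¹ m = 62.5 pm.

λ = 62.5 pm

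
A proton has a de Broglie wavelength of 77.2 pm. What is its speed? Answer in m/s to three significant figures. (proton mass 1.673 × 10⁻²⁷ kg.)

v = 5130 m/s

p = h/λ = 6.626 × 10⁻³⁴ / 7.720 × 10⁻¹¹ = 8.583 × 10⁻²⁴ kg·m/s.
v = p/m = 8.583 × 10⁻²⁴ / 1.673 × 10⁻²⁷ = 5.13 × 10³ m/s = 5130 m/s.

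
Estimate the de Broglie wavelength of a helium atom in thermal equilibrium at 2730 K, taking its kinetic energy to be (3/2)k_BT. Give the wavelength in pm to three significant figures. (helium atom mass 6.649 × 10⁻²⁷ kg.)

KE = (3/2)k_BT = 1.5 × 1.381 × 10⁻²³ × 2730 = 5.655 × 10⁻²⁰ J.
p = √(2mKE) = √(2 × 6.649 × 10⁻²⁷ × 5.655 × 10⁻²⁰) = 2.742 × 10⁻²³ kg·m/s.
λ = h/p = 2.42 × 10⁻¹¹ m = 24.2 pm.

λ = 24.2 pm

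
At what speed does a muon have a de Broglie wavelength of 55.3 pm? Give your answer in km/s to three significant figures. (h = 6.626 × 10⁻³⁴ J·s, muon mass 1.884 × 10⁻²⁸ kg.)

p = h/λ = 6.626 × 10⁻³⁴ / 5.530 × 10⁻¹¹ = 1.198 × 10⁻²³ kg·m/s.
v = p/m = 1.198 × 10⁻²³ / 1.884 × 10⁻²⁸ = 6.36 × 10⁴ m/s = 63.6 km/s.

v = 63.6 km/s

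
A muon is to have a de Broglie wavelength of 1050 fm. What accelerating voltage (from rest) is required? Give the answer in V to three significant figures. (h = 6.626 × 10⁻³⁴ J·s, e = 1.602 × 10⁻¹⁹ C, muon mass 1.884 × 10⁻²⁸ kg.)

p = h/λ = 6.626 × 10⁻³⁴ / 1.050 × 10⁻¹² = 6.310 × 10⁻²² kg·m/s.
KE = p²/(2m) = 1.057 × 10⁻¹⁵ J.
V = KE/e = 1.057 × 10⁻¹⁵ / (1.602 × 10⁻¹⁹) = 6600 V.

V = 6600 V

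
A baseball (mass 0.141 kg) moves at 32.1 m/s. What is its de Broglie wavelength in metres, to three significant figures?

λ = 1.46 × 10⁻³⁴ m

p = mv = 0.141 × 32.1 = 4.526 kg·m/s.
λ = h/p = 6.626 × 10⁻³⁴ / 4.526 = 1.46 × 10⁻³⁴ m.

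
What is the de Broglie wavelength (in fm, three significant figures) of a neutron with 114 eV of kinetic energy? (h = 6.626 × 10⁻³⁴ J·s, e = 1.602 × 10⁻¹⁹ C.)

KE = 114 eV = 1.826 × 10⁻¹⁷ J.
p = √(2mKE) = √(2 × 1.675 × 10⁻²⁷ × 1.826 × 10⁻¹⁷) = 2.473 × 10⁻²² kg·m/s.
λ = h/p = 6.626 × 10⁻³⁴ / 2.473 × 10⁻²² = 2.68 × 10⁻¹² m = 2680 fm.

λ = 2680 fm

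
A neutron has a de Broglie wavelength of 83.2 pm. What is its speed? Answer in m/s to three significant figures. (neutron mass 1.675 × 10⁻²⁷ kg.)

v = 4750 m/s

p = h/λ = 6.626 × 10⁻³⁴ / 8.320 × 10⁻¹¹ = 7.964 × 10⁻²⁴ kg·m/s.
v = p/m = 7.964 × 10⁻²⁴ / 1.675 × 10⁻²⁷ = 4.75 × 10³ m/s = 4750 m/s.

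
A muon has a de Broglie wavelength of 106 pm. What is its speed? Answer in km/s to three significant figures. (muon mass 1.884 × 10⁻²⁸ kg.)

p = h/λ = 6.626 × 10⁻³⁴ / 1.060 × 10⁻¹⁰ = 6.251 × 10⁻²⁴ kg·m/s.
v = p/m = 6.251 × 10⁻²⁴ / 1.884 × 10⁻²⁸ = 3.32 × 10⁴ m/s = 33.2 km/s.

v = 33.2 km/s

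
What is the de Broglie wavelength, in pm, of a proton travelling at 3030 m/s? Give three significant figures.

p = mv = 1.673 × 10⁻²⁷ × 3030 = 5.069 × 10⁻²⁴ kg·m/s.
λ = h/p = 6.626 × 10⁻³⁴ / 5.069 × 10⁻²⁴ = 1.31 × 10⁻¹⁰ m = 131 pm.

λ = 131 pm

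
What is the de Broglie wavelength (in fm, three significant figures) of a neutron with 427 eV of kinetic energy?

λ = 1380 fm

KE = 427 eV = 6.841 × 10⁻¹⁷ J.
p = √(2mKE) = √(2 × 1.675 × 10⁻²⁷ × 6.841 × 10⁻¹⁷) = 4.787 × 10⁻²² kg·m/s.
λ = h/p = 6.626 × 10⁻³⁴ / 4.787 × 10⁻²² = 1.38 × 10⁻¹² m = 1380 fm.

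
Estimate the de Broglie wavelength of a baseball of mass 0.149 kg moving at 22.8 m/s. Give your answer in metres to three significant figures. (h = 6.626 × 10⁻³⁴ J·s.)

p = mv = 0.149 × 22.8 = 3.397 kg·m/s.
λ = h/p = 6.626 × 10⁻³⁴ / 3.397 = 1.95 × 10⁻³⁴ m.

λ = 1.95 × 10⁻³⁴ m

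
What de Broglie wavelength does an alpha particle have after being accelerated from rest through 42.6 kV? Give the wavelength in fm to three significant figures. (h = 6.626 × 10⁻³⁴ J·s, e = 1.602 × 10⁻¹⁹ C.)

λ = 49.2 fm

KE = 2eV = 2 × 1.602 × 10⁻¹⁹ × 4.260 × 10⁴ = 1.365 × 10⁻¹⁴ J.
p = √(2mKE) = √(2 × 6.645 × 10⁻²⁷ × 1.365 × 10⁻¹⁴) = 1.347 × 10⁻²⁰ kg·m/s.
λ = h/p = 6.626 × 10⁻³⁴ / 1.347 × 10⁻²⁰ = 4.92 × 10⁻¹⁴ m = 49.2 fm.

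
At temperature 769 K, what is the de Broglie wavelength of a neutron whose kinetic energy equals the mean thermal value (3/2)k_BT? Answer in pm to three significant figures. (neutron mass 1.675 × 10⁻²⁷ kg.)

KE = (3/2)k_BT = 1.5 × 1.381 × 10⁻²³ × 769 = 1.593 × 10⁻²⁰ J.
p = √(2mKE) = √(2 × 1.675 × 10⁻²⁷ × 1.593 × 10⁻²⁰) = 7.305 × 10⁻²⁴ kg·m/s.
λ = h/p = 9.07 × 10⁻¹¹ m = 90.7 pm.

λ = 90.7 pm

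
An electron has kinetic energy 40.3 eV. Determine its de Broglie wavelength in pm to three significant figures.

λ = 193 pm

KE = 40.3 eV = 6.456 × 10⁻¹⁸ J.
p = √(2mKE) = √(2 × 9.109 × 10⁻³¹ × 6.456 × 10⁻¹⁸) = 3.430 × 10⁻²⁴ kg·m/s.
λ = h/p = 6.626 × 10⁻³⁴ / 3.430 × 10⁻²⁴ = 1.93 × 10⁻¹⁰ m = 193 pm.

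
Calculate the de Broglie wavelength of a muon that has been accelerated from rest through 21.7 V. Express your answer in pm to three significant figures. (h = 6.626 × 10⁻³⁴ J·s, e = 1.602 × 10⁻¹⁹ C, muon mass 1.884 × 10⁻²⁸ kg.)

KE = eV = 1.602 × 10⁻¹⁹ × 21.70 = 3.476 × 10⁻¹⁸ J.
p = √(2mKE) = √(2 × 1.884 × 10⁻²⁸ × 3.476 × 10⁻¹⁸) = 3.619 × 10⁻²³ kg·m/s.
λ = h/p = 6.626 × 10⁻³⁴ / 3.619 × 10⁻²³ = 1.83 × 10⁻¹¹ m = 18.3 pm.

λ = 18.3 pm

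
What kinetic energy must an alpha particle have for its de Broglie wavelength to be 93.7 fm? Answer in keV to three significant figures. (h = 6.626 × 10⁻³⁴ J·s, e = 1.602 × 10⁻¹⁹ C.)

KE = 23.5 keV

p = h/λ = 6.626 × 10⁻³⁴ / 9.370 × 10⁻¹⁴ = 7.072 × 10⁻²¹ kg·m/s.
KE = p²/(2m) = (7.072 × 10⁻²¹)² / (2 × 6.645 × 10⁻²⁷) = 3.763 × 10⁻¹⁵ J = 23.5 keV.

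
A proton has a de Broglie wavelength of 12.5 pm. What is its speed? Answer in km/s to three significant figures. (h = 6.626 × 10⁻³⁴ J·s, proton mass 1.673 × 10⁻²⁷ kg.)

p = h/λ = 6.626 × 10⁻³⁴ / 1.250 × 10⁻¹¹ = 5.301 × 10⁻²³ kg·m/s.
v = p/m = 5.301 × 10⁻²³ / 1.673 × 10⁻²⁷ = 3.17 × 10⁴ m/s = 31.7 km/s.

v = 31.7 km/s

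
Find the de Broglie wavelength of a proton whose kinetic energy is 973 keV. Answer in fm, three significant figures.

λ = 29.0 fm

KE = 973 keV = 1.559 × 10⁻¹³ J.
p = √(2mKE) = √(2 × 1.673 × 10⁻²⁷ × 1.559 × 10⁻¹³) = 2.284 × 10⁻²⁰ kg·m/s.
λ = h/p = 6.626 × 10⁻³⁴ / 2.284 × 10⁻²⁰ = 2.90 × 10⁻¹⁴ m = 29.0 fm.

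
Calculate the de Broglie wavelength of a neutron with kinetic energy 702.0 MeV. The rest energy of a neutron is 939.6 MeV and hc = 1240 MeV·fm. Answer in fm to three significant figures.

λ = 0.921 fm

Total energy E = KE + m₀c² = 702.0 + 939.6 = 1641.6 MeV.
(pc)² = E² − (m₀c²)² = (1641.6)² − (939.6)² = 1.812 × 10⁶ MeV², so pc = 1346 MeV.
λ = hc/(pc) = 1240 MeV·fm / 1346 MeV = 0.921 fm.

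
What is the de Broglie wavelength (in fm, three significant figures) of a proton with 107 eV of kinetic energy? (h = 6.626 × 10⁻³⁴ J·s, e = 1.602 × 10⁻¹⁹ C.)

λ = 2770 fm

KE = 107 eV = 1.714 × 10⁻¹⁷ J.
p = √(2mKE) = √(2 × 1.673 × 10⁻²⁷ × 1.714 × 10⁻¹⁷) = 2.395 × 10⁻²² kg·m/s.
λ = h/p = 6.626 × 10⁻³⁴ / 2.395 × 10⁻²² = 2.77 × 10⁻¹² m = 2770 fm.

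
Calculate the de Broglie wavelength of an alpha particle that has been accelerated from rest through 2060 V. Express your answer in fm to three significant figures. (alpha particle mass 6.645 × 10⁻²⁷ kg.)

λ = 224 fm

KE = 2eV = 2 × 1.602 × 10⁻¹⁹ × 2060 = 6.600 × 10⁻¹⁶ J.
p = √(2mKE) = √(2 × 6.645 × 10⁻²⁷ × 6.600 × 10⁻¹⁶) = 2.962 × 10⁻²¹ kg·m/s.
λ = h/p = 6.626 × 10⁻³⁴ / 2.962 × 10⁻²¹ = 2.24 × 10⁻¹³ m = 224 fm.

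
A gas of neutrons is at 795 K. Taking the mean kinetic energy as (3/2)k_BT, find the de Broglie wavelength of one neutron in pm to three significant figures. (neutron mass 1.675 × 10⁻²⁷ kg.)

KE = (3/2)k_BT = 1.5 × 1.381 × 10⁻²³ × 795 = 1.647 × 10⁻²⁰ J.
p = √(2mKE) = √(2 × 1.675 × 10⁻²⁷ × 1.647 × 10⁻²⁰) = 7.428 × 10⁻²⁴ kg·m/s.
λ = h/p = 8.92 × 10⁻¹¹ m = 89.2 pm.

λ = 89.2 pm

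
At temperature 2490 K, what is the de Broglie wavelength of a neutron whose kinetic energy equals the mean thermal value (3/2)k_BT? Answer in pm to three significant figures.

λ = 50.4 pm

KE = (3/2)k_BT = 1.5 × 1.381 × 10⁻²³ × 2490 = 5.158 × 10⁻²⁰ J.
p = √(2mKE) = √(2 × 1.675 × 10⁻²⁷ × 5.158 × 10⁻²⁰) = 1.315 × 10⁻²³ kg·m/s.
λ = h/p = 5.04 × 10⁻¹¹ m = 50.4 pm.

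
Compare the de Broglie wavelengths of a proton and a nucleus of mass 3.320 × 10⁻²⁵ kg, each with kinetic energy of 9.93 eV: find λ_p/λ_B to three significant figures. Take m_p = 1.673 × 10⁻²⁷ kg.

At fixed KE, p = √(2mKE) so λ = h/p ∝ 1/√m.
λ_p/λ_B = √(m_B/m_p) = √(3.320 × 10⁻²⁵/1.673 × 10⁻²⁷) = √(198.4) = 14.1.

λ_p/λ_B = 14.1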